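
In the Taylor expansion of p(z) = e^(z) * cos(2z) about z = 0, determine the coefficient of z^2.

Multiply the two series term by term and collect like powers.
[z^0] = 1;  [z^1] = 1;  [z^2] = -3/2.

-3/2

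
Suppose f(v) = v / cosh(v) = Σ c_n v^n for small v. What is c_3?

Divide the numerator series by the denominator series (power-series long division).

-1/2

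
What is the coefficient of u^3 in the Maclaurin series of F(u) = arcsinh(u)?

-1/6

F(0) = 0
F′(0) = 1
F′′(0) = 0
F′′′(0) = -1
The Taylor polynomial is Σ F^(k)(0)/k! · u^k.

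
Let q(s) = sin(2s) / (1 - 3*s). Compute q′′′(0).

Expand 1/(denominator) as a geometric series and multiply by the numerator's series.
The coefficient of s^3 in the expansion is 50/3, so q′′′(0) = 3! * (50/3) = 100.

100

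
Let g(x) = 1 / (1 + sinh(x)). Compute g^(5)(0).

-181

Write 1/(1+u) = 1 - u + u^2 - u^3 + ... and substitute the series for u.
From the series, [x^5] g = -181/120; multiply by 5! = 120 to get -181.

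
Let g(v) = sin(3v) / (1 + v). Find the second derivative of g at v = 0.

Take the Cauchy product of the two expansions.
From the series, [v^2] g = -3; multiply by 2! = 2 to get -6.

-6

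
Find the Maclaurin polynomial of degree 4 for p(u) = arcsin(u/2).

u^3/48 + u/2

Use the known series and substitute for the argument.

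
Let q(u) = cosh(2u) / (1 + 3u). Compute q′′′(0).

Write out both Maclaurin series and multiply, keeping only the needed powers.
From the series, [u^3] q = -33; multiply by 3! = 6 to get -198.

-198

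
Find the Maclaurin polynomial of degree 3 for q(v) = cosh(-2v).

2*v^2 + 1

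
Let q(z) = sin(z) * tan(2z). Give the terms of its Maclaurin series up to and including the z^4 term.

7*z^4/3 + 2*z^2

Expand each factor separately, then convolve coefficients.
q(0) = 0
q′(0) = 0
q′′(0) = 4
q′′′(0) = 0
q^(4)(0) = 56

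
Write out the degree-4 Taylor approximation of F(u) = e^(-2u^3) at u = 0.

F(0) = 1
F′(0) = 0
F′′(0) = 0
F′′′(0) = -12
F^(4)(0) = 0

1 - 2*u^3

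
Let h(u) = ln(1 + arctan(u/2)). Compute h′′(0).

-1/4

Plug the Maclaurin series of the inner function into that of the outer and collect terms.
The coefficient of u^2 in the expansion is -1/8, so h′′(0) = 2! * (-1/8) = -1/4.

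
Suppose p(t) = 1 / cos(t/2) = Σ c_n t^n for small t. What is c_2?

1/8

Divide the numerator series by the denominator series (power-series long division).
p(0) = 1
p′(0) = 0
p′′(0) = 1/4
So c_2 = p′′(0)/2! = 1/8.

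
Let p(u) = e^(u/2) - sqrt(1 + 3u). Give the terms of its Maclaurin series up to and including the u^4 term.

Add the two expansions coefficient-wise.
p(0) = 0
p′(0) = -1
p′′(0) = 5/2
p′′′(0) = -10
p^(4)(0) = 76

19*u^4/6 - 5*u^3/3 + 5*u^2/4 - u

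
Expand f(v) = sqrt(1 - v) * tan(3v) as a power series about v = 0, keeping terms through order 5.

19941*v^5/640 - 75*v^4/16 + 69*v^3/8 - 3*v^2/2 + 3*v

Write out both Maclaurin series and multiply, keeping only the needed powers.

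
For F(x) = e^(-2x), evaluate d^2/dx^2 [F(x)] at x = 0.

4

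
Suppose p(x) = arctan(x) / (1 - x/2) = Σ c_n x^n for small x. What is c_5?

Write out both Maclaurin series and multiply, keeping only the needed powers.
p(0) = 0
p′(0) = 1
p′′(0) = 1
p′′′(0) = -1/2
p^(4)(0) = -1
p^(5)(0) = 43/2

43/240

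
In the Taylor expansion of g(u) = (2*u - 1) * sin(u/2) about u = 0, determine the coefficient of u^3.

1/48

Distribute the polynomial across the series and collect like powers.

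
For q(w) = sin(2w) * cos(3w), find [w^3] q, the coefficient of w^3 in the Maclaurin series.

Write out both Maclaurin series and multiply, keeping only the needed powers.
q(0) = 0
q′(0) = 2
q′′(0) = 0
q′′′(0) = -62

-31/3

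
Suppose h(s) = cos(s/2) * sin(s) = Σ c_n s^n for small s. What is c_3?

Expand each factor separately, then convolve coefficients.
[s^0] = 0;  [s^1] = 1;  [s^2] = 0;  [s^3] = -7/24.

-7/24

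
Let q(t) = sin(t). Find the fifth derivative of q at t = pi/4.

sqrt(2)/2

From the series, [(t - pi/4)^5] q = sqrt(2)/240; multiply by 5! = 120 to get sqrt(2)/2.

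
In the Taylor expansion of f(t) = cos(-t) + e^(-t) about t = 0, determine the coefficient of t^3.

Combine the two series term by term.
f(0) = 2
f′(0) = -1
f′′(0) = 0
f′′′(0) = -1
Then c_k = f^(k)(0)/k! gives each Taylor coefficient.

-1/6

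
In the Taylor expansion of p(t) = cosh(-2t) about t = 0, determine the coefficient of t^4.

2/3

[t^0] = 1;  [t^1] = 0;  [t^2] = 2;  [t^3] = 0;  [t^4] = 2/3.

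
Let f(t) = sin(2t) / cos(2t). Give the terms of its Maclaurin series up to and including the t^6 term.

64*t^5/15 + 8*t^3/3 + 2*t

Divide the numerator series by the denominator series (power-series long division).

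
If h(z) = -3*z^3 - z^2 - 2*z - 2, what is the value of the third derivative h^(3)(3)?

From the series, [(z - 3)^3] h = -3; multiply by 3! = 6 to get -18.

-18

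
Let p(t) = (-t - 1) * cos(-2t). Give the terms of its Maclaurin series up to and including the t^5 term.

Multiply each power in the prefactor through the base expansion.
p(0) = -1
p′(0) = -1
p′′(0) = 4
p′′′(0) = 12
p^(4)(0) = -16
p^(5)(0) = -80
Dividing each by k! gives the coefficients c_0, ..., c_5.

-2*t^5/3 - 2*t^4/3 + 2*t^3 + 2*t^2 - t - 1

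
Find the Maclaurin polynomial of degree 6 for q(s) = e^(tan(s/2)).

59*s^6/15360 + 37*s^5/3840 + 3*s^4/128 + s^3/16 + s^2/8 + s/2 + 1

Plug the Maclaurin series of the inner function into that of the outer and collect terms.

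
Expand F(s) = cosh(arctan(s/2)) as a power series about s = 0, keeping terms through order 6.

29*s^6/9216 - 7*s^4/384 + s^2/8 + 1

Plug the Maclaurin series of the inner function into that of the outer and collect terms.
[s^0] = 1;  [s^1] = 0;  [s^2] = 1/8;  [s^3] = 0;  [s^4] = -7/384;  [s^5] = 0;  [s^6] = 29/9216.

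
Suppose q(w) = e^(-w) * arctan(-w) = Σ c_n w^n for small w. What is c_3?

Expand each factor separately, then convolve coefficients.
[w^0] = 0;  [w^1] = -1;  [w^2] = 1;  [w^3] = -1/6.

-1/6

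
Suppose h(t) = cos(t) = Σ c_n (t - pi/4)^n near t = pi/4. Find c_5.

h(pi/4) = sqrt(2)/2
h′(pi/4) = -sqrt(2)/2
h′′(pi/4) = -sqrt(2)/2
h′′′(pi/4) = sqrt(2)/2
h^(4)(pi/4) = sqrt(2)/2
h^(5)(pi/4) = -sqrt(2)/2
So c_5 = h^(5)(pi/4)/5! = -sqrt(2)/240.

-sqrt(2)/240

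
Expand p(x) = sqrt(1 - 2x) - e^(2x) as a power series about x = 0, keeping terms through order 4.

-31*x^4/24 - 11*x^3/6 - 5*x^2/2 - 3*x

Expand each term separately and add.
p(0) = 0
p′(0) = -3
p′′(0) = -5
p′′′(0) = -11
p^(4)(0) = -31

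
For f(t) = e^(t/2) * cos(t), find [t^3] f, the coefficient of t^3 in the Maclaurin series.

-11/48

Write out both Maclaurin series and multiply, keeping only the needed powers.
f(0) = 1
f′(0) = 1/2
f′′(0) = -3/4
f′′′(0) = -11/8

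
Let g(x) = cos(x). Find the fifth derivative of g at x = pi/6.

The coefficient of (x - pi/6)^5 in the expansion is -1/240, so g^(5)(pi/6) = 5! * (-1/240) = -1/2.

-1/2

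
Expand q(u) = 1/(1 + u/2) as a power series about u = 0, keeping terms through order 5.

-u^5/32 + u^4/16 - u^3/8 + u^2/4 - u/2 + 1

[u^0] = 1;  [u^1] = -1/2;  [u^2] = 1/4;  [u^3] = -1/8;  [u^4] = 1/16;  [u^5] = -1/32.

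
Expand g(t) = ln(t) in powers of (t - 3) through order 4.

-(t - 3)^4/324 + (t - 3)^3/81 - (t - 3)^2/18 + (t - 3)/3 + ln(3)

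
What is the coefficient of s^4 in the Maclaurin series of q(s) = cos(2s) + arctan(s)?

2/3

Expand each term separately and add.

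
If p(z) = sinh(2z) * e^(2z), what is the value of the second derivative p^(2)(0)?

8

Write out both Maclaurin series and multiply, keeping only the needed powers.
From the series, [z^2] p = 4; multiply by 2! = 2 to get 8.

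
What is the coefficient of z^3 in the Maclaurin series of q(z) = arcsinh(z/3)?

-1/162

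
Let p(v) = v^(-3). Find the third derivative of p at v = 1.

The coefficient of (v - 1)^3 in the expansion is -10, so p′′′(1) = 3! * (-10) = -60.

-60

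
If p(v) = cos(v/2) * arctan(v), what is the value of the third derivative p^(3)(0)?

Multiply the two series term by term and collect like powers.
From the series, [v^3] p = -11/24; multiply by 3! = 6 to get -11/4.

-11/4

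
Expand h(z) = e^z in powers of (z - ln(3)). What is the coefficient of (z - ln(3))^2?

3/2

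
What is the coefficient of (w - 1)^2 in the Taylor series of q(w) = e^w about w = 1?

e/2

Compute the successive derivatives at the expansion point and divide by k!.
q(1) = e
q′(1) = e
q′′(1) = e
So c_2 = q′′(1)/2! = e/2.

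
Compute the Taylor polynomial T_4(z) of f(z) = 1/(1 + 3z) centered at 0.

81*z^4 - 27*z^3 + 9*z^2 - 3*z + 1

f(0) = 1
f′(0) = -3
f′′(0) = 18
f′′′(0) = -162
f^(4)(0) = 1944
Dividing each by k! gives the coefficients c_0, ..., c_4.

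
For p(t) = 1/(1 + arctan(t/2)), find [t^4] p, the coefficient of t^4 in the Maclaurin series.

1/48

Plug the Maclaurin series of the inner function into that of the outer and collect terms.
p(0) = 1
p′(0) = -1/2
p′′(0) = 1/2
p′′′(0) = -1/2
p^(4)(0) = 1/2
So c_4 = p^(4)(0)/4! = 1/48.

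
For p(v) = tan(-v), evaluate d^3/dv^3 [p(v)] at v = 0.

-2

From the series, [v^3] p = -1/3; multiply by 3! = 6 to get -2.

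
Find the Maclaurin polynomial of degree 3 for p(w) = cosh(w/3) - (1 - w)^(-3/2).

Add the two expansions coefficient-wise.
[w^0] = 0;  [w^1] = -3/2;  [w^2] = -131/72;  [w^3] = -35/16.

-35*w^3/16 - 131*w^2/72 - 3*w/2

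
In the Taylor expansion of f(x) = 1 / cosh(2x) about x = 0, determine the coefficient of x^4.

Invert the denominator's series and multiply.
[x^0] = 1;  [x^1] = 0;  [x^2] = -2;  [x^3] = 0;  [x^4] = 10/3.
So c_4 = f^(4)(0)/4! = 10/3.

10/3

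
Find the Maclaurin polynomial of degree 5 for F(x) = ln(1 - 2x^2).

Compute the successive derivatives at the expansion point and divide by k!.

-2*x^4 - 2*x^2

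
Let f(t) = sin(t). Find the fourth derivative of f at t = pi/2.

1

The coefficient of (t - pi/2)^4 in the expansion is 1/24, so f^(4)(pi/2) = 4! * (1/24) = 1.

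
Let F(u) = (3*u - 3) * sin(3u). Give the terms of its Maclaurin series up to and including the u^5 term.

-243*u^5/40 - 27*u^4/2 + 27*u^3/2 + 9*u^2 - 9*u

Distribute the polynomial across the series and collect like powers.
F(0) = 0
F′(0) = -9
F′′(0) = 18
F′′′(0) = 81
F^(4)(0) = -324
F^(5)(0) = -729
The Taylor polynomial is Σ F^(k)(0)/k! · u^k.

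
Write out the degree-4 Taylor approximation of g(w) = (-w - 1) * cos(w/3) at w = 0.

-w^4/1944 + w^3/18 + w^2/18 - w - 1

Shift and add copies of the series according to the polynomial's terms.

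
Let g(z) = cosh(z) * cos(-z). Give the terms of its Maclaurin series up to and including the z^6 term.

Multiply the two series term by term and collect like powers.
g(0) = 1
g′(0) = 0
g′′(0) = 0
g′′′(0) = 0
g^(4)(0) = -4
g^(5)(0) = 0
g^(6)(0) = 0

1 - z^4/6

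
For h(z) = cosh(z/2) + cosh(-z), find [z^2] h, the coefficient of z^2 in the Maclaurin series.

5/8

Expand each term separately and add.
h(0) = 2
h′(0) = 0
h′′(0) = 5/4
The Taylor polynomial is Σ h^(k)(0)/k! · z^k.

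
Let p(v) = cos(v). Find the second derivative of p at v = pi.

1

From the series, [(v - pi)^2] p = 1/2; multiply by 2! = 2 to get 1.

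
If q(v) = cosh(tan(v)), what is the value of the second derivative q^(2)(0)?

1

Plug the Maclaurin series of the inner function into that of the outer and collect terms.
The coefficient of v^2 in the expansion is 1/2, so q′′(0) = 2! * (1/2) = 1.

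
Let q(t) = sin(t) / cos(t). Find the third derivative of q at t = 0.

2

Write the quotient as an unknown series and match coefficients against numerator = denominator · series.
The coefficient of t^3 in the expansion is 1/3, so q′′′(0) = 3! * (1/3) = 2.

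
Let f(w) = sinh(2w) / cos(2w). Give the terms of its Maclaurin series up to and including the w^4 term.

16*w^3/3 + 2*w

Write the quotient as an unknown series and match coefficients against numerator = denominator · series.
f(0) = 0
f′(0) = 2
f′′(0) = 0
f′′′(0) = 32
f^(4)(0) = 0
Then c_k = f^(k)(0)/k! gives each Taylor coefficient.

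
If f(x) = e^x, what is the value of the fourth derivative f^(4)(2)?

The coefficient of (x - 2)^4 in the expansion is e^(2)/24, so f^(4)(2) = 4! * (e^(2)/24) = e^(2).

e^(2)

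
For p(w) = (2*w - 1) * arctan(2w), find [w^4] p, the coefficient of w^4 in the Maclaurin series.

Multiply each power in the prefactor through the base expansion.
p(0) = 0
p′(0) = -2
p′′(0) = 8
p′′′(0) = 16
p^(4)(0) = -128
So c_4 = p^(4)(0)/4! = -16/3.

-16/3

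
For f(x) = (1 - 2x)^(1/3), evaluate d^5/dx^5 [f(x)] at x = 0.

-28160/243

Apply the Taylor formula c_k = f^(k)(a)/k!.
The coefficient of x^5 in the expansion is -704/729, so f^(5)(0) = 5! * (-704/729) = -28160/243.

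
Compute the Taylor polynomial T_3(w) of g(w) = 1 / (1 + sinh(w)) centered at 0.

-7*w^3/6 + w^2 - w + 1

Write 1/(1+u) = 1 - u + u^2 - u^3 + ... and substitute the series for u.
g(0) = 1
g′(0) = -1
g′′(0) = 2
g′′′(0) = -7
Then c_k = g^(k)(0)/k! gives each Taylor coefficient.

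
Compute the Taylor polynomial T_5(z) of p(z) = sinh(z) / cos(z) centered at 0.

3*z^5/10 + 2*z^3/3 + z

Write the quotient as an unknown series and match coefficients against numerator = denominator · series.
p(0) = 0
p′(0) = 1
p′′(0) = 0
p′′′(0) = 4
p^(4)(0) = 0
p^(5)(0) = 36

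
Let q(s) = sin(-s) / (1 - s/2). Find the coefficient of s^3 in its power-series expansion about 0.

Take the Cauchy product of the two expansions.
q(0) = 0
q′(0) = -1
q′′(0) = -1
q′′′(0) = -1/2

-1/12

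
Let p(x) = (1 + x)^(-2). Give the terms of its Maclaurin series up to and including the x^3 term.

-4*x^3 + 3*x^2 - 2*x + 1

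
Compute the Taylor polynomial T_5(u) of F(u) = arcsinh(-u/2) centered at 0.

Apply the Taylor formula c_k = f^(k)(a)/k!.
F(0) = 0
F′(0) = -1/2
F′′(0) = 0
F′′′(0) = 1/8
F^(4)(0) = 0
F^(5)(0) = -9/32

-3*u^5/1280 + u^3/48 - u/2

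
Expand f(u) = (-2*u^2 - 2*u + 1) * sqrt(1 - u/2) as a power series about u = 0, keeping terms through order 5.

161*u^5/8192 + 155*u^4/2048 + 71*u^3/128 - 49*u^2/32 - 9*u/4 + 1

Multiply each power in the prefactor through the base expansion.
f(0) = 1
f′(0) = -9/4
f′′(0) = -49/16
f′′′(0) = 213/64
f^(4)(0) = 465/256
f^(5)(0) = 2415/1024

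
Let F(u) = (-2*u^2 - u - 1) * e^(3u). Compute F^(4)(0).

-405

Distribute the polynomial across the series and collect like powers.
From the series, [u^4] F = -135/8; multiply by 4! = 24 to get -405.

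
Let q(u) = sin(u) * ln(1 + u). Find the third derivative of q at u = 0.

Write out both Maclaurin series and multiply, keeping only the needed powers.
The coefficient of u^3 in the expansion is -1/2, so q′′′(0) = 3! * (-1/2) = -3.

-3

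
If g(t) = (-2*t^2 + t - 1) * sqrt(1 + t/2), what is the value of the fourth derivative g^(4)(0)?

Shift and add copies of the series according to the polynomial's terms.
The coefficient of t^4 in the expansion is 149/2048, so g^(4)(0) = 4! * (149/2048) = 447/256.

447/256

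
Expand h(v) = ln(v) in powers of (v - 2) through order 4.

h(2) = ln(2)
h′(2) = 1/2
h′′(2) = -1/4
h′′′(2) = 1/4
h^(4)(2) = -3/8
Then c_k = h^(k)(2)/k! gives each Taylor coefficient.

-(v - 2)^4/64 + (v - 2)^3/24 - (v - 2)^2/8 + (v - 2)/2 + ln(2)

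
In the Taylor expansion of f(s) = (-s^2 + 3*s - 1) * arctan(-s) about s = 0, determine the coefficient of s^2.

Distribute the polynomial across the series and collect like powers.
f(0) = 0
f′(0) = 1
f′′(0) = -6

-3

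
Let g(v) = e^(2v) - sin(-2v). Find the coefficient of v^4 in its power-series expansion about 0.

Combine the two series term by term.
[v^0] = 1;  [v^1] = 4;  [v^2] = 2;  [v^3] = 0;  [v^4] = 2/3.

2/3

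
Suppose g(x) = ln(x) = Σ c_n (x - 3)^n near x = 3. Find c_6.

g(3) = ln(3)
g′(3) = 1/3
g′′(3) = -1/9
g′′′(3) = 2/27
g^(4)(3) = -2/27
g^(5)(3) = 8/81
g^(6)(3) = -40/243
Then c_k = g^(k)(3)/k! gives each Taylor coefficient.

-1/4374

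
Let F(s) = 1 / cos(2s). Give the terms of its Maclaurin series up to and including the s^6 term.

244*s^6/45 + 10*s^4/3 + 2*s^2 + 1

Write the quotient as an unknown series and match coefficients against numerator = denominator · series.
F(0) = 1
F′(0) = 0
F′′(0) = 4
F′′′(0) = 0
F^(4)(0) = 80
F^(5)(0) = 0
F^(6)(0) = 3904
Dividing each by k! gives the coefficients c_0, ..., c_6.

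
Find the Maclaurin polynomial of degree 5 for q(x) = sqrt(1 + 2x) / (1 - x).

Take the Cauchy product of the two expansions.
q(0) = 1
q′(0) = 2
q′′(0) = 3
q′′′(0) = 12
q^(4)(0) = 33
q^(5)(0) = 270
Dividing each by k! gives the coefficients c_0, ..., c_5.

9*x^5/4 + 11*x^4/8 + 2*x^3 + 3*x^2/2 + 2*x + 1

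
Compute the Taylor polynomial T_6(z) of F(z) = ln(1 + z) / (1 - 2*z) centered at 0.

259*z^6/10 + 391*z^5/30 + 77*z^4/12 + 10*z^3/3 + 3*z^2/2 + z

Multiply the numerator's expansion by the denominator's geometric series.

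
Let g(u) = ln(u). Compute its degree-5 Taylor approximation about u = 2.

Use the known series and substitute for the argument.
g(2) = ln(2)
g′(2) = 1/2
g′′(2) = -1/4
g′′′(2) = 1/4
g^(4)(2) = -3/8
g^(5)(2) = 3/4
The Taylor polynomial is Σ g^(k)(2)/k! · (u - 2)^k.

(u - 2)^5/160 - (u - 2)^4/64 + (u - 2)^3/24 - (u - 2)^2/8 + (u - 2)/2 + ln(2)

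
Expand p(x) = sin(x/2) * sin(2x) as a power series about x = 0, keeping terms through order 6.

Take the Cauchy product of the two expansions.
p(0) = 0
p′(0) = 0
p′′(0) = 2
p′′′(0) = 0
p^(4)(0) = -17
p^(5)(0) = 0
p^(6)(0) = 931/8

931*x^6/5760 - 17*x^4/24 + x^2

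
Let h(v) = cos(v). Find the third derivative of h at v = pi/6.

1/2

The coefficient of (v - pi/6)^3 in the expansion is 1/12, so h′′′(pi/6) = 3! * (1/12) = 1/2.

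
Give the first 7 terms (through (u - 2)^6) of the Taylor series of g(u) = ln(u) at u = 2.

g(2) = ln(2)
g′(2) = 1/2
g′′(2) = -1/4
g′′′(2) = 1/4
g^(4)(2) = -3/8
g^(5)(2) = 3/4
g^(6)(2) = -15/8

-(u - 2)^6/384 + (u - 2)^5/160 - (u - 2)^4/64 + (u - 2)^3/24 - (u - 2)^2/8 + (u - 2)/2 + ln(2)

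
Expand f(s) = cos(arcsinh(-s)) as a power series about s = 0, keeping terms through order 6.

-17*s^6/144 + 5*s^4/24 - s^2/2 + 1

Let u equal the inner series; expand the outer function in u and truncate.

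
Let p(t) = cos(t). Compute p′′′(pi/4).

sqrt(2)/2

From the series, [(t - pi/4)^3] p = sqrt(2)/12; multiply by 3! = 6 to get sqrt(2)/2.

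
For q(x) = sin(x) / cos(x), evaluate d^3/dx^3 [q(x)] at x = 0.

Divide the numerator series by the denominator series (power-series long division).
From the series, [x^3] q = 1/3; multiply by 3! = 6 to get 2.

2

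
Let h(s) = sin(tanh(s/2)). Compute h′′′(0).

-3/8

Substitute the inner expansion into the outer series and collect powers.
From the series, [s^3] h = -1/16; multiply by 3! = 6 to get -3/8.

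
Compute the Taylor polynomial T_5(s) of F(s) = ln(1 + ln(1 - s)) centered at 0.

Compose series: expand the inner function first, then feed it into the outer expansion.
F(0) = 0
F′(0) = -1
F′′(0) = -2
F′′′(0) = -7
F^(4)(0) = -35
F^(5)(0) = -228

-19*s^5/10 - 35*s^4/24 - 7*s^3/6 - s^2 - s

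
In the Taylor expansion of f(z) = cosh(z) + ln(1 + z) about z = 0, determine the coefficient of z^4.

Add the two expansions coefficient-wise.
[z^0] = 1;  [z^1] = 1;  [z^2] = 0;  [z^3] = 1/3;  [z^4] = -5/24.
So c_4 = f^(4)(0)/4! = -5/24.

-5/24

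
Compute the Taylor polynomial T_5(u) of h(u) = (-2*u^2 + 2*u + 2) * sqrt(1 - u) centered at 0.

-u^5/128 + 3*u^4/64 + 5*u^3/8 - 13*u^2/4 + u + 2

Distribute the polynomial across the series and collect like powers.
h(0) = 2
h′(0) = 1
h′′(0) = -13/2
h′′′(0) = 15/4
h^(4)(0) = 9/8
h^(5)(0) = -15/16
Dividing each by k! gives the coefficients c_0, ..., c_5.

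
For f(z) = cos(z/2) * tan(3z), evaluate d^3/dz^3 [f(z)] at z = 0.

207/4

Multiply the two series term by term and collect like powers.
From the series, [z^3] f = 69/8; multiply by 3! = 6 to get 207/4.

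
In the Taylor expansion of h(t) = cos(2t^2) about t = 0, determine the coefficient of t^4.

-2

[t^0] = 1;  [t^1] = 0;  [t^2] = 0;  [t^3] = 0;  [t^4] = -2.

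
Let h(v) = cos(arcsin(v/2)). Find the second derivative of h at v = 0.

Plug the Maclaurin series of the inner function into that of the outer and collect terms.
The coefficient of v^2 in the expansion is -1/8, so h′′(0) = 2! * (-1/8) = -1/4.

-1/4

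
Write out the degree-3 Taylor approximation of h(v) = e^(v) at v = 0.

v^3/6 + v^2/2 + v + 1

h(0) = 1
h′(0) = 1
h′′(0) = 1
h′′′(0) = 1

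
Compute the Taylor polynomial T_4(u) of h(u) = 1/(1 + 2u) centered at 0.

16*u^4 - 8*u^3 + 4*u^2 - 2*u + 1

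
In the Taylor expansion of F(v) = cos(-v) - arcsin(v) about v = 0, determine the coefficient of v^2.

-1/2

Combine the two series term by term.
[v^0] = 1;  [v^1] = -1;  [v^2] = -1/2.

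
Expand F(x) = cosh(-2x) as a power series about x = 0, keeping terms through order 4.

Compute the successive derivatives at the expansion point and divide by k!.
F(0) = 1
F′(0) = 0
F′′(0) = 4
F′′′(0) = 0
F^(4)(0) = 16

2*x^4/3 + 2*x^2 + 1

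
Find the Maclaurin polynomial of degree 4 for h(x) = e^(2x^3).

h(0) = 1
h′(0) = 0
h′′(0) = 0
h′′′(0) = 12
h^(4)(0) = 0

2*x^3 + 1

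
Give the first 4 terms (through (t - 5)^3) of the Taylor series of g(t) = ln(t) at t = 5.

(t - 5)^3/375 - (t - 5)^2/50 + (t - 5)/5 + ln(5)

Differentiate repeatedly and evaluate at the center.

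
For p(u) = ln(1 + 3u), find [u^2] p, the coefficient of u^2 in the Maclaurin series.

Apply the Taylor formula c_k = f^(k)(a)/k!.
p(0) = 0
p′(0) = 3
p′′(0) = -9

-9/2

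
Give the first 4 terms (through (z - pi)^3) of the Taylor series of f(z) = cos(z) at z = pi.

Use the known series and substitute for the argument.
[(z - pi)^0] = -1;  [(z - pi)^1] = 0;  [(z - pi)^2] = 1/2;  [(z - pi)^3] = 0.

(z - pi)^2/2 - 1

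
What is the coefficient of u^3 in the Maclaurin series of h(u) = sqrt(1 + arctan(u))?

-5/48

Let u equal the inner series; expand the outer function in u and truncate.
h(0) = 1
h′(0) = 1/2
h′′(0) = -1/4
h′′′(0) = -5/8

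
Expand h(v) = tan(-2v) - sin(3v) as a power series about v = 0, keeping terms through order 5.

-151*v^5/24 + 11*v^3/6 - 5*v

Expand each term separately and add.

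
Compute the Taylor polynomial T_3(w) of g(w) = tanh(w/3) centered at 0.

-w^3/81 + w/3

[w^0] = 0;  [w^1] = 1/3;  [w^2] = 0;  [w^3] = -1/81.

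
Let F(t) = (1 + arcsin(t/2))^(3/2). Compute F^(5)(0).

267/1024

Substitute the inner expansion into the outer series and collect powers.
The coefficient of t^5 in the expansion is 89/40960, so F^(5)(0) = 5! * (89/40960) = 267/1024.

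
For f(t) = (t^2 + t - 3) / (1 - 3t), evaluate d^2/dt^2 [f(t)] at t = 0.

-46

Distribute the polynomial across the series and collect like powers.
From the series, [t^2] f = -23; multiply by 2! = 2 to get -46.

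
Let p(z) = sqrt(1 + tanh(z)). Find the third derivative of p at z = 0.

Substitute the inner expansion into the outer series and collect powers.
The coefficient of z^3 in the expansion is -5/48, so p′′′(0) = 3! * (-5/48) = -5/8.

-5/8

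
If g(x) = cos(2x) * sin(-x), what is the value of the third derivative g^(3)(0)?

Take the Cauchy product of the two expansions.
The coefficient of x^3 in the expansion is 13/6, so g′′′(0) = 3! * (13/6) = 13.

13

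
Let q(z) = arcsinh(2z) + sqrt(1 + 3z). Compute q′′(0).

-9/4

Add the two expansions coefficient-wise.
From the series, [z^2] q = -9/8; multiply by 2! = 2 to get -9/4.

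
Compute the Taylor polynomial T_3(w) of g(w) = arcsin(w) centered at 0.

w^3/6 + w

Apply the Taylor formula c_k = f^(k)(a)/k!.
g(0) = 0
g′(0) = 1
g′′(0) = 0
g′′′(0) = 1
Then c_k = g^(k)(0)/k! gives each Taylor coefficient.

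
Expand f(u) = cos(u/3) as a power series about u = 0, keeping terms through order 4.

u^4/1944 - u^2/18 + 1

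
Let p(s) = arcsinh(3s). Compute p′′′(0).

The coefficient of s^3 in the expansion is -9/2, so p′′′(0) = 3! * (-9/2) = -27.

-27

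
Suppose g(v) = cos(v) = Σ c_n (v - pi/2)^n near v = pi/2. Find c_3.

1/6

Differentiate repeatedly and evaluate at the center.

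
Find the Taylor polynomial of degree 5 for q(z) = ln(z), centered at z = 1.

[(z - 1)^0] = 0;  [(z - 1)^1] = 1;  [(z - 1)^2] = -1/2;  [(z - 1)^3] = 1/3;  [(z - 1)^4] = -1/4;  [(z - 1)^5] = 1/5.

(z - 1)^5/5 - (z - 1)^4/4 + (z - 1)^3/3 - (z - 1)^2/2 + (z - 1)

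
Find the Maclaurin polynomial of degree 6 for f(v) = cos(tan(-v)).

Let u equal the inner series; expand the outer function in u and truncate.
f(0) = 1
f′(0) = 0
f′′(0) = -1
f′′′(0) = 0
f^(4)(0) = -7
f^(5)(0) = 0
f^(6)(0) = -97

-97*v^6/720 - 7*v^4/24 - v^2/2 + 1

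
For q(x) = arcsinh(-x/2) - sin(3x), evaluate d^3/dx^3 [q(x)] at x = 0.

Add the two expansions coefficient-wise.
From the series, [x^3] q = 217/48; multiply by 3! = 6 to get 217/8.

217/8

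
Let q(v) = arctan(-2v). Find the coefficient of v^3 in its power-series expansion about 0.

8/3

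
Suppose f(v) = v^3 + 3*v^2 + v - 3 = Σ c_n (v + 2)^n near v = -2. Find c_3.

1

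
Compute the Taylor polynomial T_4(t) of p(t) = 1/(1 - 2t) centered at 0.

p(0) = 1
p′(0) = 2
p′′(0) = 8
p′′′(0) = 48
p^(4)(0) = 384
The Taylor polynomial is Σ p^(k)(0)/k! · t^k.

16*t^4 + 8*t^3 + 4*t^2 + 2*t + 1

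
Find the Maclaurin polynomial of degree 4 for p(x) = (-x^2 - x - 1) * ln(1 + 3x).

Distribute the polynomial across the series and collect like powers.
p(0) = 0
p′(0) = -3
p′′(0) = 3
p′′′(0) = -45
p^(4)(0) = 378

63*x^4/4 - 15*x^3/2 + 3*x^2/2 - 3*x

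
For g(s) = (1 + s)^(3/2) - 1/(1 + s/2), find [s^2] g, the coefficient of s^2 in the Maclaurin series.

Combine the two series term by term.
g(0) = 0
g′(0) = 2
g′′(0) = 1/4
Dividing each by k! gives the coefficients c_0, ..., c_2.

1/8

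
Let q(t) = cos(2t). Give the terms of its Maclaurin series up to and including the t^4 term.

q(0) = 1
q′(0) = 0
q′′(0) = -4
q′′′(0) = 0
q^(4)(0) = 16
Dividing each by k! gives the coefficients c_0, ..., c_4.

2*t^4/3 - 2*t^2 + 1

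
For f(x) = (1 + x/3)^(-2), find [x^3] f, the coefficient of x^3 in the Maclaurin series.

f(0) = 1
f′(0) = -2/3
f′′(0) = 2/3
f′′′(0) = -8/9
So c_3 = f′′′(0)/3! = -4/27.

-4/27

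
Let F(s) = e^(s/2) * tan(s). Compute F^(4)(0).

9/2

Write out both Maclaurin series and multiply, keeping only the needed powers.
From the series, [s^4] F = 3/16; multiply by 4! = 24 to get 9/2.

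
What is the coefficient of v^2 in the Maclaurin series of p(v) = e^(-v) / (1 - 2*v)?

Use 1/(1 - r) = Σ r^k on the denominator, then take the Cauchy product.

5/2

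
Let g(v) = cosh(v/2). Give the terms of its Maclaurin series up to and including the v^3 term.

Use the known series and substitute for the argument.
g(0) = 1
g′(0) = 0
g′′(0) = 1/4
g′′′(0) = 0

v^2/8 + 1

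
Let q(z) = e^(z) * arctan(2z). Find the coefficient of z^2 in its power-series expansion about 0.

2

Multiply the two series term by term and collect like powers.
q(0) = 0
q′(0) = 2
q′′(0) = 4
So c_2 = q′′(0)/2! = 2.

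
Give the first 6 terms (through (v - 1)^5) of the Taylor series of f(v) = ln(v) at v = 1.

(v - 1)^5/5 - (v - 1)^4/4 + (v - 1)^3/3 - (v - 1)^2/2 + (v - 1)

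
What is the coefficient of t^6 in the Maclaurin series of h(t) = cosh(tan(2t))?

236/15

Plug the Maclaurin series of the inner function into that of the outer and collect terms.
h(0) = 1
h′(0) = 0
h′′(0) = 4
h′′′(0) = 0
h^(4)(0) = 144
h^(5)(0) = 0
h^(6)(0) = 11328
Then c_k = h^(k)(0)/k! gives each Taylor coefficient.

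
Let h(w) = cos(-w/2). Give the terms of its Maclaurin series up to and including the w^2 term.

1 - w^2/8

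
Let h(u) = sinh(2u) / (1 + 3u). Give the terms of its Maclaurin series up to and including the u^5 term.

Take the Cauchy product of the two expansions.
[u^0] = 0;  [u^1] = 2;  [u^2] = -6;  [u^3] = 58/3;  [u^4] = -58;  [u^5] = 2614/15.

2614*u^5/15 - 58*u^4 + 58*u^3/3 - 6*u^2 + 2*u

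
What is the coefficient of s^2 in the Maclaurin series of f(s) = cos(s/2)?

-1/8

c_2 = f′′(0)/2! = -1/8.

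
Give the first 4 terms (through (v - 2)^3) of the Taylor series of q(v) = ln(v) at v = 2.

(v - 2)^3/24 - (v - 2)^2/8 + (v - 2)/2 + ln(2)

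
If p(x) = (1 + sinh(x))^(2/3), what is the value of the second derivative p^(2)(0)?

-2/9

Plug the Maclaurin series of the inner function into that of the outer and collect terms.
From the series, [x^2] p = -1/9; multiply by 2! = 2 to get -2/9.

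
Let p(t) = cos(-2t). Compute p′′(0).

-4

From the series, [t^2] p = -2; multiply by 2! = 2 to get -4.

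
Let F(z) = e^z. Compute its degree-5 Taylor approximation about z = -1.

(z + 1)^5*e^(-1)/120 + (z + 1)^4*e^(-1)/24 + (z + 1)^3*e^(-1)/6 + (z + 1)^2*e^(-1)/2 + (z + 1)*e^(-1) + e^(-1)

[(z + 1)^0] = e^(-1);  [(z + 1)^1] = e^(-1);  [(z + 1)^2] = e^(-1)/2;  [(z + 1)^3] = e^(-1)/6;  [(z + 1)^4] = e^(-1)/24;  [(z + 1)^5] = e^(-1)/120.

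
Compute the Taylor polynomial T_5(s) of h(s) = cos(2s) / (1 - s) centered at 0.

Expand 1/(denominator) as a geometric series and multiply by the numerator's series.
h(0) = 1
h′(0) = 1
h′′(0) = -2
h′′′(0) = -6
h^(4)(0) = -8
h^(5)(0) = -40
Then c_k = h^(k)(0)/k! gives each Taylor coefficient.

-s^5/3 - s^4/3 - s^3 - s^2 + s + 1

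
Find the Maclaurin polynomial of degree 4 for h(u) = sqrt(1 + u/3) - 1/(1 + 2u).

Expand each term separately and add.
[u^0] = 0;  [u^1] = 13/6;  [u^2] = -289/72;  [u^3] = 3457/432;  [u^4] = -165893/10368.

-165893*u^4/10368 + 3457*u^3/432 - 289*u^2/72 + 13*u/6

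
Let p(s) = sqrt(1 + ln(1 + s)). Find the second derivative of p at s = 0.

-3/4

Let u equal the inner series; expand the outer function in u and truncate.
From the series, [s^2] p = -3/8; multiply by 2! = 2 to get -3/4.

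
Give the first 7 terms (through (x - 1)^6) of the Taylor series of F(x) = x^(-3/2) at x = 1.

3003*(x - 1)^6/1024 - 693*(x - 1)^5/256 + 315*(x - 1)^4/128 - 35*(x - 1)^3/16 + 15*(x - 1)^2/8 - 3*(x - 1)/2 + 1

[(x - 1)^0] = 1;  [(x - 1)^1] = -3/2;  [(x - 1)^2] = 15/8;  [(x - 1)^3] = -35/16;  [(x - 1)^4] = 315/128;  [(x - 1)^5] = -693/256;  [(x - 1)^6] = 3003/1024.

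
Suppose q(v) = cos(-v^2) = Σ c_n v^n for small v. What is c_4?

-1/2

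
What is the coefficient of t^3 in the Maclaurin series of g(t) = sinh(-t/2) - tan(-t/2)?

Add the two expansions coefficient-wise.
g(0) = 0
g′(0) = 0
g′′(0) = 0
g′′′(0) = 1/8
So c_3 = g′′′(0)/3! = 1/48.

1/48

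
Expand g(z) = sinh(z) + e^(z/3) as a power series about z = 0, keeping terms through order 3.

14*z^3/81 + z^2/18 + 4*z/3 + 1

Add the two expansions coefficient-wise.
g(0) = 1
g′(0) = 4/3
g′′(0) = 1/9
g′′′(0) = 28/27
Then c_k = g^(k)(0)/k! gives each Taylor coefficient.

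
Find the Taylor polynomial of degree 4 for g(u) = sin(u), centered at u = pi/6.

(u - pi/6)^4/48 - sqrt(3)*(u - pi/6)^3/12 - (u - pi/6)^2/4 + sqrt(3)*(u - pi/6)/2 + 1/2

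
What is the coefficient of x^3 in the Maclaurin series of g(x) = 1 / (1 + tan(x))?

Write 1/(1+u) = 1 - u + u^2 - u^3 + ... and substitute the series for u.
g(0) = 1
g′(0) = -1
g′′(0) = 2
g′′′(0) = -8
Then c_k = g^(k)(0)/k! gives each Taylor coefficient.

-4/3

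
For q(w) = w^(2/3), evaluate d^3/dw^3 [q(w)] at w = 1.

Differentiate repeatedly and evaluate at the center.
From the series, [(w - 1)^3] q = 4/81; multiply by 3! = 6 to get 8/27.

8/27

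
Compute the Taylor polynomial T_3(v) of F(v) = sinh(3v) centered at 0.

9*v^3/2 + 3*v

[v^0] = 0;  [v^1] = 3;  [v^2] = 0;  [v^3] = 9/2.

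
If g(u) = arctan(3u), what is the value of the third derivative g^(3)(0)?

-54

From the series, [u^3] g = -9; multiply by 3! = 6 to get -54.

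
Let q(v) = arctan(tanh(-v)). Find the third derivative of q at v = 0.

4

Let u equal the inner series; expand the outer function in u and truncate.
The coefficient of v^3 in the expansion is 2/3, so q′′′(0) = 3! * (2/3) = 4.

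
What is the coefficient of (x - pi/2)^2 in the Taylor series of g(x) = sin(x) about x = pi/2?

-1/2

g(pi/2) = 1
g′(pi/2) = 0
g′′(pi/2) = -1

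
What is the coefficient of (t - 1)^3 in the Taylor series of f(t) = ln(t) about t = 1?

Use the known series and substitute for the argument.
So c_3 = f′′′(1)/3! = 1/3.

1/3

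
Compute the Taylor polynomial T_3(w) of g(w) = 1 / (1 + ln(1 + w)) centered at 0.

Expand as Σ (-1)^k u^k with u equal to the inner function's series.
g(0) = 1
g′(0) = -1
g′′(0) = 3
g′′′(0) = -14
Dividing each by k! gives the coefficients c_0, ..., c_3.

-7*w^3/3 + 3*w^2/2 - w + 1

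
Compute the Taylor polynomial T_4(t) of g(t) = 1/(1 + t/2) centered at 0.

Use the known series and substitute for the argument.
[t^0] = 1;  [t^1] = -1/2;  [t^2] = 1/4;  [t^3] = -1/8;  [t^4] = 1/16.

t^4/16 - t^3/8 + t^2/4 - t/2 + 1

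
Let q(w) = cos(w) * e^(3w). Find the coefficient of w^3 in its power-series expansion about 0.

Multiply the two series term by term and collect like powers.

3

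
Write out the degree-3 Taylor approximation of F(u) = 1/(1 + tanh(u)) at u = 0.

Plug the Maclaurin series of the inner function into that of the outer and collect terms.

-2*u^3/3 + u^2 - u + 1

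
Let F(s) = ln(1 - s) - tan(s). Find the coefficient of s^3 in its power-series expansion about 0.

Expand each term separately and add.
F(0) = 0
F′(0) = -2
F′′(0) = -1
F′′′(0) = -4
Then c_k = F^(k)(0)/k! gives each Taylor coefficient.

-2/3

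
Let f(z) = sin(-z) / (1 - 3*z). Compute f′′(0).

-6

Multiply the numerator's expansion by the denominator's geometric series.
The coefficient of z^2 in the expansion is -3, so f′′(0) = 2! * (-3) = -6.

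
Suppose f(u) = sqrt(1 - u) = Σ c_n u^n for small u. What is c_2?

f(0) = 1
f′(0) = -1/2
f′′(0) = -1/4
Dividing each by k! gives the coefficients c_0, ..., c_2.

-1/8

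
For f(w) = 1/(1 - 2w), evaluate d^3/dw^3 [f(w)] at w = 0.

48

From the series, [w^3] f = 8; multiply by 3! = 6 to get 48.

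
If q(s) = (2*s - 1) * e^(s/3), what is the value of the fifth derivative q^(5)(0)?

29/243

Shift and add copies of the series according to the polynomial's terms.
The coefficient of s^5 in the expansion is 29/29160, so q^(5)(0) = 5! * (29/29160) = 29/243.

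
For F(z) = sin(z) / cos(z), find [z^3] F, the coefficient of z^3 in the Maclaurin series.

Divide the numerator series by the denominator series (power-series long division).
F(0) = 0
F′(0) = 1
F′′(0) = 0
F′′′(0) = 2
So c_3 = F′′′(0)/3! = 1/3.

1/3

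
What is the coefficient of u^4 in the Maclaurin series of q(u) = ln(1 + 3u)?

-81/4

c_4 = q^(4)(0)/4! = -81/4.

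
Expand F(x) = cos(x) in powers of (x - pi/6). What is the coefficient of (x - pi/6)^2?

-sqrt(3)/4

Use the known series and substitute for the argument.
[(x - pi/6)^0] = sqrt(3)/2;  [(x - pi/6)^1] = -1/2;  [(x - pi/6)^2] = -sqrt(3)/4.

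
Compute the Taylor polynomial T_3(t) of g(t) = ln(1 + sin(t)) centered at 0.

Compose series: expand the inner function first, then feed it into the outer expansion.
[t^0] = 0;  [t^1] = 1;  [t^2] = -1/2;  [t^3] = 1/6.

t^3/6 - t^2/2 + t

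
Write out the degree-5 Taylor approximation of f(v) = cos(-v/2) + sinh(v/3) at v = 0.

Add the two expansions coefficient-wise.

v^5/29160 + v^4/384 + v^3/162 - v^2/8 + v/3 + 1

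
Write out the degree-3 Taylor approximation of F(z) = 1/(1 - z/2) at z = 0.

z^3/8 + z^2/4 + z/2 + 1

F(0) = 1
F′(0) = 1/2
F′′(0) = 1/2
F′′′(0) = 3/4
Dividing each by k! gives the coefficients c_0, ..., c_3.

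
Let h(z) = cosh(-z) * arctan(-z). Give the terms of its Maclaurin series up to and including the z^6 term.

-3*z^5/40 - z^3/6 - z

Expand each factor separately, then convolve coefficients.
h(0) = 0
h′(0) = -1
h′′(0) = 0
h′′′(0) = -1
h^(4)(0) = 0
h^(5)(0) = -9
h^(6)(0) = 0
Dividing each by k! gives the coefficients c_0, ..., c_6.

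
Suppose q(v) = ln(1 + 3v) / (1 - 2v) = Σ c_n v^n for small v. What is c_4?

Write out both Maclaurin series and multiply, keeping only the needed powers.

15/4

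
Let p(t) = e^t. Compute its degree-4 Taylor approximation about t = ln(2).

p(ln(2)) = 2
p′(ln(2)) = 2
p′′(ln(2)) = 2
p′′′(ln(2)) = 2
p^(4)(ln(2)) = 2

(t - ln(2))^4/12 + (t - ln(2))^3/3 + (t - ln(2))^2 + 2*(t - ln(2)) + 2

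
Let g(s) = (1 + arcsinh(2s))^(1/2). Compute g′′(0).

-1

Plug the Maclaurin series of the inner function into that of the outer and collect terms.
From the series, [s^2] g = -1/2; multiply by 2! = 2 to get -1.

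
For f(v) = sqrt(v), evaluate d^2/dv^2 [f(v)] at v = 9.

-1/108

Apply the Taylor formula c_k = f^(k)(a)/k!.
The coefficient of (v - 9)^2 in the expansion is -1/216, so f′′(9) = 2! * (-1/216) = -1/108.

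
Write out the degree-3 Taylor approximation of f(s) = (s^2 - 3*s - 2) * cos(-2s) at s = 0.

6*s^3 + 5*s^2 - 3*s - 2

Distribute the polynomial across the series and collect like powers.
f(0) = -2
f′(0) = -3
f′′(0) = 10
f′′′(0) = 36
Dividing each by k! gives the coefficients c_0, ..., c_3.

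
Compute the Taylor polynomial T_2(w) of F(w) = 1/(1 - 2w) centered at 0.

4*w^2 + 2*w + 1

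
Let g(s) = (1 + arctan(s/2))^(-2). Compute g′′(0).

3/2

Let u equal the inner series; expand the outer function in u and truncate.
The coefficient of s^2 in the expansion is 3/4, so g′′(0) = 2! * (3/4) = 3/2.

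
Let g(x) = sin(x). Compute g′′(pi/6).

The coefficient of (x - pi/6)^2 in the expansion is -1/4, so g′′(pi/6) = 2! * (-1/4) = -1/2.

-1/2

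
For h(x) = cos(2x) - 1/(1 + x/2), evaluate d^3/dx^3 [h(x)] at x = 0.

3/4

Expand each term separately and add.
From the series, [x^3] h = 1/8; multiply by 3! = 6 to get 3/4.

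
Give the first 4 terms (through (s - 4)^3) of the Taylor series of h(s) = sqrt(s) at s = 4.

[(s - 4)^0] = 2;  [(s - 4)^1] = 1/4;  [(s - 4)^2] = -1/64;  [(s - 4)^3] = 1/512.

(s - 4)^3/512 - (s - 4)^2/64 + (s - 4)/4 + 2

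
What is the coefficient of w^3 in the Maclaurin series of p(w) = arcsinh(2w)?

-4/3

p(0) = 0
p′(0) = 2
p′′(0) = 0
p′′′(0) = -8
Then c_k = p^(k)(0)/k! gives each Taylor coefficient.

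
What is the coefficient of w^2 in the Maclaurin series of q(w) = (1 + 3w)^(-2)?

27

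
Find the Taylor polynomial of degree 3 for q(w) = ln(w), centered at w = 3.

(w - 3)^3/81 - (w - 3)^2/18 + (w - 3)/3 + ln(3)

q(3) = ln(3)
q′(3) = 1/3
q′′(3) = -1/9
q′′′(3) = 2/27
The Taylor polynomial is Σ q^(k)(3)/k! · (w - 3)^k.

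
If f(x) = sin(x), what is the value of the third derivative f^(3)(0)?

-1

From the series, [x^3] f = -1/6; multiply by 3! = 6 to get -1.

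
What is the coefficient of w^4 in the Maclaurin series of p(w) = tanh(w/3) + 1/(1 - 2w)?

16

Combine the two series term by term.
p(0) = 1
p′(0) = 7/3
p′′(0) = 8
p′′′(0) = 1294/27
p^(4)(0) = 384
Dividing each by k! gives the coefficients c_0, ..., c_4.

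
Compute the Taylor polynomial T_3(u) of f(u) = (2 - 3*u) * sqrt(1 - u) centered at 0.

u^3/4 + 5*u^2/4 - 4*u + 2

Distribute the polynomial across the series and collect like powers.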